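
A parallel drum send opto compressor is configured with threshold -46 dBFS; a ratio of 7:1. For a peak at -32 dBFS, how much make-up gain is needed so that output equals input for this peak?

12 dB

The peak compresses to -46 + 14/7 = -44 dBFS.
To reach -32 dBFS requires -32 − (-44) = 12 dB of make-up.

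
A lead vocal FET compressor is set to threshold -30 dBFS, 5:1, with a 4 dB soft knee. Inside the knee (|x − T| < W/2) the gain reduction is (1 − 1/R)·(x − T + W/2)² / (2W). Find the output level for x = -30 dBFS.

x − T + W/2 = -30 − (-30) + 2 = 2.
GR = (1 − 1/5) × 2² / 8 = 0.8 × 4 / 8 = 0.4 dB.
Output = -30 − 0.4 = -30.4 dBFS.

-30.4 dBFS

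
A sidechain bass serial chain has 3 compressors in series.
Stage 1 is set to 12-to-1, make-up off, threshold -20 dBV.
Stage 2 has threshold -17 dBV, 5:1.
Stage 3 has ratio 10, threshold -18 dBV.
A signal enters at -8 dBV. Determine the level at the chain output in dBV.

-19 dBV

Stage 1: -8 dBV is 12 dB over -20 dBV; at 12:1 that becomes 1 dB over, giving -19 dBV.
Stage 2: -19 dBV ≤ -17 dBV, so stage 2 doesn't engage; output -19 dBV.
Stage 3: below threshold (-19 ≤ -18); passes unchanged; output -19 dBV.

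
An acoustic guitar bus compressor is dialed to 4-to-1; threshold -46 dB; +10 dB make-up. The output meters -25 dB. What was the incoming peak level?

-2 dB

Stripping the +10 dB make-up gives -35 dB at the gain stage.
That's 11 dB above the -46 dB threshold.
Before 4:1 compression the overshoot was 11 × 4 = 44 dB, so input = -46 + 44 = -2 dB.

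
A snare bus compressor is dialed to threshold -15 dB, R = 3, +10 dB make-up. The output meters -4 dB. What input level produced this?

Stripping the +10 dB make-up gives -14 dB at the gain stage.
That's 1 dB above the -15 dB threshold.
Before 3:1 compression the overshoot was 1 × 3 = 3 dB, so input = -15 + 3 = -12 dB.

-12 dB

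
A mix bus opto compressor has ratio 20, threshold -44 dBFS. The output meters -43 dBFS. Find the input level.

-24 dBFS

The compressed level sits -43 − (-44) = 1 dB over threshold.
Before 20:1 compression the overshoot was 1 × 20 = 20 dB, so input = -44 + 20 = -24 dBFS.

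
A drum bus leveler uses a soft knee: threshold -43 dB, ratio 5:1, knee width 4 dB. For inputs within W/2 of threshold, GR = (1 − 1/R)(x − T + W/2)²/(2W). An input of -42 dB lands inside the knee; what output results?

-42.9 dB

x − T + W/2 = -42 − (-43) + 2 = 3.
GR = (1 − 1/5) × 3² / 8 = 0.8 × 9 / 8 = 0.9 dB.
Output = -42 − 0.9 = -42.9 dB.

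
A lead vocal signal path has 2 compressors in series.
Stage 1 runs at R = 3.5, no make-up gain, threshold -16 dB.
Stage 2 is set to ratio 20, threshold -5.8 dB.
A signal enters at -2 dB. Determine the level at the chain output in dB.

Stage 1: overshoot 14 dB → 14/3.5 = 4 dB → -12 dB.
Stage 2: below threshold (-12 ≤ -5.8); passes unchanged; output -12 dB.

-12 dB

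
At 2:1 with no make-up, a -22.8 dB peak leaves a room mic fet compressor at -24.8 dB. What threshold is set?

-26.8 dB

Let T be the threshold. Output overshoot = (input overshoot)/R, so -24.8 − T = (-22.8 − T)/2.
2·(-24.8 − T) = -22.8 − T → 1·T = -49.6 − (-22.8) = -26.8.
T = -26.8/1 = -26.8 dB.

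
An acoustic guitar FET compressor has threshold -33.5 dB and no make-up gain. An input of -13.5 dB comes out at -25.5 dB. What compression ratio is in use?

2.5:1

Input overshoot = -13.5 − (-33.5) = 20 dB; output overshoot = -25.5 − (-33.5) = 8 dB.
Ratio = 20 / 8 = 2.5.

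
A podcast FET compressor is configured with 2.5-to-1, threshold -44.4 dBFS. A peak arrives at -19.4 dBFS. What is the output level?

-34.4 dBFS

-19.4 dBFS sits 25 dB over threshold.
The 25 dB excess becomes 10 dB after 2.5:1 reduction.
Output = -44.4 + 10 = -34.4 dBFS.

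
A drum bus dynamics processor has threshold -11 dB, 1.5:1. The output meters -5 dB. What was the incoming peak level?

-2 dB

The compressed level sits -5 − (-11) = 6 dB over threshold.
Input overshoot = R × output overshoot = 9 dB → input = -11 + 9 = -2 dB.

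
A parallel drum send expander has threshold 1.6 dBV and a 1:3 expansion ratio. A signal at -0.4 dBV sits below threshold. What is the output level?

-4.4 dBV

Undershoot = 1.6 − (-0.4) = 2 dB.
At 1:3, that expands to 6 dB under threshold.
Output = 1.6 − 6 = -4.4 dBV.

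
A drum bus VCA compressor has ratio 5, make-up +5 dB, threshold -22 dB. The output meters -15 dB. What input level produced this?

Remove make-up: -15 − 5 = -20 dB.
The compressed level sits -20 − (-22) = 2 dB over threshold.
Before 5:1 compression the overshoot was 2 × 5 = 10 dB, so input = -22 + 10 = -12 dB.

-12 dB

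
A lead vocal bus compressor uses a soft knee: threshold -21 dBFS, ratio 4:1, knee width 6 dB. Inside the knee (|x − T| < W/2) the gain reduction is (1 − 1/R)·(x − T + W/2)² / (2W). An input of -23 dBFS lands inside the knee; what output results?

-23.0625 dBFS

x − T + W/2 = -23 − (-21) + 3 = 1.
GR = (1 − 1/4) × 1² / 12 = 0.75 × 1 / 12 = 0.0625 dB.
Output = -23 − 0.0625 = -23.0625 dBFS.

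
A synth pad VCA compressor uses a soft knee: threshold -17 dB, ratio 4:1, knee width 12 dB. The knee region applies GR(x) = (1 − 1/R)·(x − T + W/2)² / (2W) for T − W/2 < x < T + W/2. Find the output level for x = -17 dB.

-18.125 dB

x − T + W/2 = -17 − (-17) + 6 = 6.
GR = (1 − 1/4) × 6² / 24 = 0.75 × 36 / 24 = 1.125 dB.
Output = -17 − 1.125 = -18.125 dB.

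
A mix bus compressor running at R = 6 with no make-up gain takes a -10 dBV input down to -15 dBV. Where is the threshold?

-16 dBV

Gain reduction = -10 − (-15) = 5 dB; output overshoot = GR / (R − 1) = 5 / 5 = 1 dB.
Threshold = output − output overshoot = -15 − 1 = -16 dBV.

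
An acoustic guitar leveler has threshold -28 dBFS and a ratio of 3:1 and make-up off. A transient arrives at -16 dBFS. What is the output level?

Overshoot: -16 − (-28) = 12 dB.
3:1 compression reduces that to 12/3 = 4 dB over.
That puts the output at -24 dBFS.

-24 dBFS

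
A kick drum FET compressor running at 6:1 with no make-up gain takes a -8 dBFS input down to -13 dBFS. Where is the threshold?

-14 dBFS

Gain reduction = -8 − (-13) = 5 dB; output overshoot = GR / (R − 1) = 5 / 5 = 1 dB.
Threshold = output − output overshoot = -13 − 1 = -14 dBFS.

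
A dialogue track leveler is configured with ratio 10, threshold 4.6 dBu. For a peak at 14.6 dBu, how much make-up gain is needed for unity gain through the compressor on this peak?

9 dB

Overshoot 10 dB → 10/10 = 1 dB after compression, so the compressed level is 4.6 + 1 = 5.6 dBu.
Make-up = target − compressed = 14.6 − 5.6 = 9 dB.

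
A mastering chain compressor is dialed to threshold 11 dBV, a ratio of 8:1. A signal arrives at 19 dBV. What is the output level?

The input is 8 dB above the 11 dBV threshold.
At 8:1 the overshoot is divided by 8, leaving 1 dB above threshold.
Output = 11 + 1 = 12 dBV.

12 dBV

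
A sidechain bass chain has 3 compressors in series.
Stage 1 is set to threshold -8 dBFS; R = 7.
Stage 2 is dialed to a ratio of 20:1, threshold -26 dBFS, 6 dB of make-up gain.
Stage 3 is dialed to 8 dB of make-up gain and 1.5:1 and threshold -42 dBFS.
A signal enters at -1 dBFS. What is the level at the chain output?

-18.7 dBFS

Stage 1: -1 dBFS is 7 dB over -8 dBFS; at 7:1 that becomes 1 dB over, giving -7 dBFS.
Stage 2: overshoot 19 dB → 19/20 = 0.95 dB → -25.05 dBFS; +6 dB make-up → -19.05 dBFS.
Stage 3: 22.95 dB above -42 dBFS, reduced 1.5:1 to 15.3 dB above → -26.7 dBFS; +8 dB make-up → -18.7 dBFS.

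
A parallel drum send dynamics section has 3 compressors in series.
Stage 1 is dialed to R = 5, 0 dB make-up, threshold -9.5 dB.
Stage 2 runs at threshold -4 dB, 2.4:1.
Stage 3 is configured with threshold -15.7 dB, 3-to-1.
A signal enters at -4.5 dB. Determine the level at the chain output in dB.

-13.3 dB

Stage 1: overshoot 5 dB → 5/5 = 1 dB → -8.5 dB.
Stage 2: -8.5 dB is at or below the -4 dB threshold — no compression; output -8.5 dB.
Stage 3: overshoot 7.2 dB → 7.2/3 = 2.4 dB → -13.3 dB.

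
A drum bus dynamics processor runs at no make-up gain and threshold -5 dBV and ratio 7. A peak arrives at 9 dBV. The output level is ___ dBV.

-3 dBV

Overshoot: 9 − (-5) = 14 dB.
At 7:1 the overshoot is divided by 7, leaving 2 dB above threshold.
So the level is -5 + 2 = -3 dBV.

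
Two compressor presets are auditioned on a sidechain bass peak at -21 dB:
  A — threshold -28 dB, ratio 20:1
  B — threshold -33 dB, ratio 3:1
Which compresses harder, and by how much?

B, by 1.35 dB

A: 7 dB over, compressed to 0.35 dB over, so 6.65 dB of GR.
B: 12 dB over, compressed to 4 dB over, so 8 dB of GR.
B reduces 1.35 dB more.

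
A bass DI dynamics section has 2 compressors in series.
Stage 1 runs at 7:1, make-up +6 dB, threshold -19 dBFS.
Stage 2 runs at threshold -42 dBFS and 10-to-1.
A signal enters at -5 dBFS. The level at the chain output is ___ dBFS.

-38.9 dBFS

Stage 1: 14 dB above -19 dBFS, reduced 7:1 to 2 dB above → -17 dBFS; +6 dB make-up → -11 dBFS.
Stage 2: 31 dB above -42 dBFS, reduced 10:1 to 3.1 dB above → -38.9 dBFS.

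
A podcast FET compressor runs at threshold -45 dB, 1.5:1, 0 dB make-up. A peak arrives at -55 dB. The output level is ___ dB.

-55 dB is 10 dB below the -45 dB threshold, so no gain reduction is applied.
Output = input = -55 dB.

-55 dB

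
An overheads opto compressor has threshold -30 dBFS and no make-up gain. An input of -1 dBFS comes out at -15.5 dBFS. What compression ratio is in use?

2:1

Input overshoot = -1 − (-30) = 29 dB; output overshoot = -15.5 − (-30) = 14.5 dB.
Ratio = 29 / 14.5 = 2.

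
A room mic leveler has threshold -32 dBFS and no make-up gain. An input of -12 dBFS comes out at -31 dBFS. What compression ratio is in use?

20:1

Input overshoot = -12 − (-32) = 20 dB; output overshoot = -31 − (-32) = 1 dB.
Ratio = 20 / 1 = 20.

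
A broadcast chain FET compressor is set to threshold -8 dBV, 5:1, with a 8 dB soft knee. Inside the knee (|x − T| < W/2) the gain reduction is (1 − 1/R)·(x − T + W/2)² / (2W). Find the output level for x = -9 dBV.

-9.45 dBV

x − T + W/2 = -9 − (-8) + 4 = 3.
GR = (1 − 1/5) × 3² / 16 = 0.8 × 9 / 16 = 0.45 dB.
Output = -9 − 0.45 = -9.45 dBV.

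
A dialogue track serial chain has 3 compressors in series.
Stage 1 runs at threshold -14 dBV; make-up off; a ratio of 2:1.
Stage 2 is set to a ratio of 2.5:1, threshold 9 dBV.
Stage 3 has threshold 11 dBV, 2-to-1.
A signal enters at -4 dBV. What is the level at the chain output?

Stage 1: -4 dBV is 10 dB over -14 dBV; at 2:1 that becomes 5 dB over, giving -9 dBV.
Stage 2: below threshold (-9 ≤ 9); passes unchanged; output -9 dBV.
Stage 3: -9 dBV ≤ 11 dBV, so stage 3 doesn't engage; output -9 dBV.

-9 dBV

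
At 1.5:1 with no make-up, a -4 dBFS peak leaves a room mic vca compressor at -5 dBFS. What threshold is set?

Input is 3 dB above T (since output overshoot × R = input overshoot: (-5 − T)·1.5 = -4 − T gives T = -7 dBFS).
Check: -7 + (-4 − (-7))/1.5 = -7 + 2 = -5 dBFS. ✓

-7 dBFS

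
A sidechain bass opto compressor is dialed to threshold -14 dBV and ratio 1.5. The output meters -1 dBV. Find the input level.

Post-compression overshoot = -1 − (-14) = 13 dB.
Undo the ratio: input overshoot = 13 × 1.5 = 19.5 dB, giving input = 5.5 dBV.

5.5 dBV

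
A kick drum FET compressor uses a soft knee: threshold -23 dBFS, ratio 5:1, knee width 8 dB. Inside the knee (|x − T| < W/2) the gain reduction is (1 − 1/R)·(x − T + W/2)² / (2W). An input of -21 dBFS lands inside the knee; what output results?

x − T + W/2 = -21 − (-23) + 4 = 6.
GR = (1 − 1/5) × 6² / 16 = 0.8 × 36 / 16 = 1.8 dB.
Output = -21 − 1.8 = -22.8 dBFS.

-22.8 dBFS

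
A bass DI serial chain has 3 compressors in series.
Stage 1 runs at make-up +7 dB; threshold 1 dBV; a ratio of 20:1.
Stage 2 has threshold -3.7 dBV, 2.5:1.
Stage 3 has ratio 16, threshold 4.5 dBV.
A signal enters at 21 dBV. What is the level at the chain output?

Stage 1: overshoot 20 dB → 20/20 = 1 dB → 2 dBV; +7 dB make-up → 9 dBV.
Stage 2: overshoot 12.7 dB → 12.7/2.5 = 5.08 dB → 1.38 dBV.
Stage 3: 1.38 dBV ≤ 4.5 dBV, so stage 3 doesn't engage; output 1.38 dBV.

1.38 dBV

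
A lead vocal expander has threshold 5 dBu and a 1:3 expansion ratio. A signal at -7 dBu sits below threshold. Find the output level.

Below threshold, a 1:3 expander applies gain = (3−1)×(T − x) of attenuation.
(3−1) × 12 = 24 dB, so output = -7 − 24 = -31 dBu.

-31 dBu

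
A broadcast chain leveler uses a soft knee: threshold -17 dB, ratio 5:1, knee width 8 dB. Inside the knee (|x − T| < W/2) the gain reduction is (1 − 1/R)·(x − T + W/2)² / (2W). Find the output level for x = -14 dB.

x − T + W/2 = -14 − (-17) + 4 = 7.
GR = (1 − 1/5) × 7² / 16 = 0.8 × 49 / 16 = 2.45 dB.
Output = -14 − 2.45 = -16.45 dB.

-16.45 dB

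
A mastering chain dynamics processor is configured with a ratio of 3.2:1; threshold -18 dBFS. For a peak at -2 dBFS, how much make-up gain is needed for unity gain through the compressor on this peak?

Without make-up, output = threshold + overshoot/3.2 = -18 + 5 = -13 dBFS.
Gap to target: 11 dB.

11 dB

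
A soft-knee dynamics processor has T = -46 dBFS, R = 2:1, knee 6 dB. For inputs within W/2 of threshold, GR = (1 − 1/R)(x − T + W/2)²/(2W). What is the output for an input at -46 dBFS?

x − T + W/2 = -46 − (-46) + 3 = 3.
GR = (1 − 1/2) × 3² / 12 = 0.5 × 9 / 12 = 0.375 dB.
Output = -46 − 0.375 = -46.375 dBFS.

-46.375 dBFS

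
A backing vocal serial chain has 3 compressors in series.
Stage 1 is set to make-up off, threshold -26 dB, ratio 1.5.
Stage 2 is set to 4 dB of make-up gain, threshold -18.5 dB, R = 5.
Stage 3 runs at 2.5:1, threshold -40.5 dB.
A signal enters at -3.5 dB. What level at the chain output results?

Stage 1: 22.5 dB above -26 dB, reduced 1.5:1 to 15 dB above → -11 dB.
Stage 2: 7.5 dB above -18.5 dB, reduced 5:1 to 1.5 dB above → -17 dB; +4 dB make-up → -13 dB.
Stage 3: 27.5 dB above -40.5 dB, reduced 2.5:1 to 11 dB above → -29.5 dB.

-29.5 dB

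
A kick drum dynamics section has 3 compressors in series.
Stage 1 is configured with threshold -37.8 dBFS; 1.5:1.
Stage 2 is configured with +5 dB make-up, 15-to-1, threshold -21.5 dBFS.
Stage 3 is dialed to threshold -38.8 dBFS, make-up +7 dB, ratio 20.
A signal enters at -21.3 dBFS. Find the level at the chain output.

Stage 1: 16.5 dB above -37.8 dBFS, reduced 1.5:1 to 11 dB above → -26.8 dBFS.
Stage 2: -26.8 dBFS ≤ -21.5 dBFS, so stage 2 doesn't engage; make-up brings it to -21.8 dBFS.
Stage 3: 17 dB above -38.8 dBFS, reduced 20:1 to 0.85 dB above → -37.95 dBFS; +7 dB make-up → -30.95 dBFS.

-30.95 dBFS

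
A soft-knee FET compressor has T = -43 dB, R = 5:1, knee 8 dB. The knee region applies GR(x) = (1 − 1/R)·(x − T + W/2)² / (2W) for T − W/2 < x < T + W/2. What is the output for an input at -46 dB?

-46.05 dB

x − T + W/2 = -46 − (-43) + 4 = 1.
GR = (1 − 1/5) × 1² / 16 = 0.8 × 1 / 16 = 0.05 dB.
Output = -46 − 0.05 = -46.05 dB.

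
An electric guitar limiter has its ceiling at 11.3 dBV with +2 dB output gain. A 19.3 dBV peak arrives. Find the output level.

13.3 dBV

The limiter clamps the peak to its 11.3 dBV ceiling.
Output gain then adds 2 dB: 11.3 + 2 = 13.3 dBV.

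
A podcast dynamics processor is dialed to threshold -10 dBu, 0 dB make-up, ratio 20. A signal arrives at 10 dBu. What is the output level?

Overshoot: 10 − (-10) = 20 dB.
The 20 dB excess becomes 1 dB after 20:1 reduction.
Output = -10 + 1 = -9 dBu.

-9 dBu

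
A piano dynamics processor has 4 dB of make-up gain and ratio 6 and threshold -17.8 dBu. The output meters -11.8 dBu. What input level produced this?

Stripping the +4 dB make-up gives -15.8 dBu at the gain stage.
That's 2 dB above the -17.8 dBu threshold.
Undo the ratio: input overshoot = 2 × 6 = 12 dB, giving input = -5.8 dBu.

-5.8 dBu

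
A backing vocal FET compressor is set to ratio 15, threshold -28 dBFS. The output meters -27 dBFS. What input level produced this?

Post-compression overshoot = -27 − (-28) = 1 dB.
Input overshoot = R × output overshoot = 15 dB → input = -28 + 15 = -13 dBFS.

-13 dBFS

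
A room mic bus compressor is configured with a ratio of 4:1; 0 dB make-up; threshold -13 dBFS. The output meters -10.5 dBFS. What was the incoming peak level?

-3 dBFS

The compressed level sits -10.5 − (-13) = 2.5 dB over threshold.
Before 4:1 compression the overshoot was 2.5 × 4 = 10 dB, so input = -13 + 10 = -3 dBFS.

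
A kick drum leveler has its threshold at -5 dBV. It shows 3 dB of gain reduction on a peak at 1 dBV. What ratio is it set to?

2:1

Input overshoot = 1 − (-5) = 6 dB.
Output overshoot = 6 − 3 = 3 dB.
Ratio = input overshoot / output overshoot = 6 / 3 = 2.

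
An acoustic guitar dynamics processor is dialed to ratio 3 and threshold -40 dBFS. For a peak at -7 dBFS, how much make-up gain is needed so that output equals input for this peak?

The peak compresses to -40 + 33/3 = -29 dBFS.
To reach -7 dBFS requires -7 − (-29) = 22 dB of make-up.

22 dB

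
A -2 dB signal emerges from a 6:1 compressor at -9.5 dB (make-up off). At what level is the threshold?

-11 dB

Gain reduction = -2 − (-9.5) = 7.5 dB; output overshoot = GR / (R − 1) = 7.5 / 5 = 1.5 dB.
Threshold = output − output overshoot = -9.5 − 1.5 = -11 dB.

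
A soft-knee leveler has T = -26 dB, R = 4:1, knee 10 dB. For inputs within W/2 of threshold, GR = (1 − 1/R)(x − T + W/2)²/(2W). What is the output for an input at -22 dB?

-25.0375 dB

x − T + W/2 = -22 − (-26) + 5 = 9.
GR = (1 − 1/4) × 9² / 20 = 0.75 × 81 / 20 = 3.0375 dB.
Output = -22 − 3.0375 = -25.0375 dB.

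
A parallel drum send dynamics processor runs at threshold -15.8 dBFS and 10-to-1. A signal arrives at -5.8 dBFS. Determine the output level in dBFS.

Overshoot: -5.8 − (-15.8) = 10 dB.
The 10 dB excess becomes 1 dB after 10:1 reduction.
That puts the output at -14.8 dBFS.

-14.8 dBFS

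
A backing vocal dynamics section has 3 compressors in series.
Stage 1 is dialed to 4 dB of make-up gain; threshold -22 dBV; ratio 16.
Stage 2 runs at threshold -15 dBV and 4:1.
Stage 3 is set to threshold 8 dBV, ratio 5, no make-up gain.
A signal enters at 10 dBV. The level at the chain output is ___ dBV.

Stage 1: 10 dBV is 32 dB over -22 dBV; at 16:1 that becomes 2 dB over, giving -20 dBV; +4 dB make-up → -16 dBV.
Stage 2: -16 dBV is at or below the -15 dBV threshold — no compression; output -16 dBV.
Stage 3: -16 dBV ≤ 8 dBV, so stage 3 doesn't engage; output -16 dBV.

-16 dBV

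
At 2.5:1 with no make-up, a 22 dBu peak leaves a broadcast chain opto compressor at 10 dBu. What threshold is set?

2 dBu

Let T be the threshold. Output overshoot = (input overshoot)/R, so 10 − T = (22 − T)/2.5.
2.5·(10 − T) = 22 − T → 1.5·T = 25 − 22 = 3.
T = 3/1.5 = 2 dBu.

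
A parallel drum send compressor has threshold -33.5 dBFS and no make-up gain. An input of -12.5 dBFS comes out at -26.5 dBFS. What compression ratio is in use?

3:1

Input overshoot = -12.5 − (-33.5) = 21 dB; output overshoot = -26.5 − (-33.5) = 7 dB.
Ratio = 21 / 7 = 3.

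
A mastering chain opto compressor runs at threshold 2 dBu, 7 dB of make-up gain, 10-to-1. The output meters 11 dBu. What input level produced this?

Remove make-up: 11 − 7 = 4 dBu.
That's 2 dB above the 2 dBu threshold.
Input overshoot = R × output overshoot = 20 dB → input = 2 + 20 = 22 dBu.

22 dBu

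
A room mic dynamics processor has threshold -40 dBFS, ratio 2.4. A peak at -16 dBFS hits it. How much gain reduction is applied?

14 dB

Overshoot = -16 − (-40) = 24 dB.
After 2.4:1 compression the overshoot becomes 24/2.4 = 10 dB.
GR = overshoot in − overshoot out = 24 − 10 = 14 dB.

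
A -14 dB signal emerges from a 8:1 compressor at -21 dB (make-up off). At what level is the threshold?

-22 dB

Gain reduction = -14 − (-21) = 7 dB; output overshoot = GR / (R − 1) = 7 / 7 = 1 dB.
Threshold = output − output overshoot = -21 − 1 = -22 dB.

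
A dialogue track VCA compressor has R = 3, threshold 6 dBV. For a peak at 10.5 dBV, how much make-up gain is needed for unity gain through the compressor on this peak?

3 dB

Overshoot 4.5 dB → 4.5/3 = 1.5 dB after compression, so the compressed level is 6 + 1.5 = 7.5 dBV.
Make-up = target − compressed = 10.5 − 7.5 = 3 dB.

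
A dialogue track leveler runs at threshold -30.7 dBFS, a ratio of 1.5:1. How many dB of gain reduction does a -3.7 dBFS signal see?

-3.7 dBFS exceeds the threshold by 27 dB.
At 1.5:1, output sits 27/1.5 = 18 dB above threshold.
Gain reduction = 27 − 18 = 9 dB.

9 dB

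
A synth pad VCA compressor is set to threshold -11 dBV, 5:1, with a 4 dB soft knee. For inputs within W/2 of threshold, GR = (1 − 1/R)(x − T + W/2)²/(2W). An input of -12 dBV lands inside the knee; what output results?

x − T + W/2 = -12 − (-11) + 2 = 1.
GR = (1 − 1/5) × 1² / 8 = 0.8 × 1 / 8 = 0.1 dB.
Output = -12 − 0.1 = -12.1 dBV.

-12.1 dBV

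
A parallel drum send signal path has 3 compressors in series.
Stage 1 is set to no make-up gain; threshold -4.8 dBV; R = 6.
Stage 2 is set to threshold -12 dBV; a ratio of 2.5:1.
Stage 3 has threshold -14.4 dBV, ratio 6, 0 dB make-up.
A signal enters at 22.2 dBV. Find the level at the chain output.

Stage 1: 22.2 dBV is 27 dB over -4.8 dBV; at 6:1 that becomes 4.5 dB over, giving -0.3 dBV.
Stage 2: overshoot 11.7 dB → 11.7/2.5 = 4.68 dB → -7.32 dBV.
Stage 3: 7.08 dB above -14.4 dBV, reduced 6:1 to 1.18 dB above → -13.22 dBV.

-13.22 dBV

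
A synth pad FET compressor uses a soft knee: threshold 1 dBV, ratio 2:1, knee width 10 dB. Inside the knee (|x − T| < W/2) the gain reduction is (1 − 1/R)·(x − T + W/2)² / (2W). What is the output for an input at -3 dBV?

-3.025 dBV

x − T + W/2 = -3 − 1 + 5 = 1.
GR = (1 − 1/2) × 1² / 20 = 0.5 × 1 / 20 = 0.025 dB.
Output = -3 − 0.025 = -3.025 dBV.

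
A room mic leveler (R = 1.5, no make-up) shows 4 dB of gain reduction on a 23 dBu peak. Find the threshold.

Let T be the threshold. Output overshoot = (input overshoot)/R, so 19 − T = (23 − T)/1.5.
1.5·(19 − T) = 23 − T → 0.5·T = 28.5 − 23 = 5.5.
T = 5.5/0.5 = 11 dBu.

11 dBu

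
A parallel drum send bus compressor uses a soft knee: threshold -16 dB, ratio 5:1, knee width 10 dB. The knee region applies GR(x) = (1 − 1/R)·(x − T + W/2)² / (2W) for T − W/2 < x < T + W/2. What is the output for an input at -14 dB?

-15.96 dB

x − T + W/2 = -14 − (-16) + 5 = 7.
GR = (1 − 1/5) × 7² / 20 = 0.8 × 49 / 20 = 1.96 dB.
Output = -14 − 1.96 = -15.96 dB.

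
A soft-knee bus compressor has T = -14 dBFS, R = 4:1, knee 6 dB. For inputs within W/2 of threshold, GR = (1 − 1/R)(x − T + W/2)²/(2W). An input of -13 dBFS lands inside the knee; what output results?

-14 dBFS

x − T + W/2 = -13 − (-14) + 3 = 4.
GR = (1 − 1/4) × 4² / 12 = 0.75 × 16 / 12 = 1 dB.
Output = -13 − 1 = -14 dBFS.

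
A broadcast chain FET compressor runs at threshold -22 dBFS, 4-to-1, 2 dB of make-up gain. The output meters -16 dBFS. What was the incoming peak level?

-6 dBFS

Stripping the +2 dB make-up gives -18 dBFS at the gain stage.
The compressed level sits -18 − (-22) = 4 dB over threshold.
Undo the ratio: input overshoot = 4 × 4 = 16 dB, giving input = -6 dBFS.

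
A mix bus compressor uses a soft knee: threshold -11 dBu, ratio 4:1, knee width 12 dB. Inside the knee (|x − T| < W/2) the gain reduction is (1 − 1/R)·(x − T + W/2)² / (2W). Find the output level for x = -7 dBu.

x − T + W/2 = -7 − (-11) + 6 = 10.
GR = (1 − 1/4) × 10² / 24 = 0.75 × 100 / 24 = 3.125 dB.
Output = -7 − 3.125 = -10.125 dBu.

-10.125 dBu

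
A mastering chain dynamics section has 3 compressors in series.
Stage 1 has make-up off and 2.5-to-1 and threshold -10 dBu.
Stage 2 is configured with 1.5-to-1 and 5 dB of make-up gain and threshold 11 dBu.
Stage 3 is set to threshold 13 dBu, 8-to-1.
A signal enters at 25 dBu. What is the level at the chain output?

Stage 1: 25 dBu is 35 dB over -10 dBu; at 2.5:1 that becomes 14 dB over, giving 4 dBu.
Stage 2: 4 dBu ≤ 11 dBu, so stage 2 doesn't engage; make-up brings it to 9 dBu.
Stage 3: 9 dBu ≤ 13 dBu, so stage 3 doesn't engage; output 9 dBu.

9 dBu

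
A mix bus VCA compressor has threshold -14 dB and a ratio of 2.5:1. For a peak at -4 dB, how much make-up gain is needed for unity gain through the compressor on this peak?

Overshoot 10 dB → 10/2.5 = 4 dB after compression, so the compressed level is -14 + 4 = -10 dB.
Make-up = target − compressed = -4 − (-10) = 6 dB.

6 dB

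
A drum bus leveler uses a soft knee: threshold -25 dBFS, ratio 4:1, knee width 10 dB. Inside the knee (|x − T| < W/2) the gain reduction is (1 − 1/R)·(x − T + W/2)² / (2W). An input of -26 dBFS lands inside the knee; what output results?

-26.6 dBFS

x − T + W/2 = -26 − (-25) + 5 = 4.
GR = (1 − 1/4) × 4² / 20 = 0.75 × 16 / 20 = 0.6 dB.
Output = -26 − 0.6 = -26.6 dBFS.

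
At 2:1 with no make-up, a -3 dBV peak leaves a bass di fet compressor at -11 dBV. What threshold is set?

-19 dBV

Input is 16 dB above T (since output overshoot × R = input overshoot: (-11 − T)·2 = -3 − T gives T = -19 dBV).
Check: -19 + (-3 − (-19))/2 = -19 + 8 = -11 dBV. ✓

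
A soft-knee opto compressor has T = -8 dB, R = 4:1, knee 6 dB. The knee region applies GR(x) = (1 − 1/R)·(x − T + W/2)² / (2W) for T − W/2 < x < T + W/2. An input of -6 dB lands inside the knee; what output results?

-7.5625 dB

x − T + W/2 = -6 − (-8) + 3 = 5.
GR = (1 − 1/4) × 5² / 12 = 0.75 × 25 / 12 = 1.5625 dB.
Output = -6 − 1.5625 = -7.5625 dB.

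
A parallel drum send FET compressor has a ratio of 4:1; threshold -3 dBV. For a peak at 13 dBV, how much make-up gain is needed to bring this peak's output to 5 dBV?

4 dB

Without make-up, output = threshold + overshoot/4 = -3 + 4 = 1 dBV.
Gap to target: 4 dB.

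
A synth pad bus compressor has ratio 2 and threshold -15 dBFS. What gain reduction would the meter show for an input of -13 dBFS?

Overshoot = -13 − (-15) = 2 dB.
At 2:1, output sits 2/2 = 1 dB above threshold.
GR = overshoot in − overshoot out = 2 − 1 = 1 dB.

1 dB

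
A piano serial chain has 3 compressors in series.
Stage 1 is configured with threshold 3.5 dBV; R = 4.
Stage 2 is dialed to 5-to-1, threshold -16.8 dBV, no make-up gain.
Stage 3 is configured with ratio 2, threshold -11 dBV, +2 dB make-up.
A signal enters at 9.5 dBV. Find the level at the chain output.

-10.44 dBV

Stage 1: 9.5 dBV is 6 dB over 3.5 dBV; at 4:1 that becomes 1.5 dB over, giving 5 dBV.
Stage 2: overshoot 21.8 dB → 21.8/5 = 4.36 dB → -12.44 dBV.
Stage 3: below threshold (-12.44 ≤ -11); passes unchanged; make-up brings it to -10.44 dBV.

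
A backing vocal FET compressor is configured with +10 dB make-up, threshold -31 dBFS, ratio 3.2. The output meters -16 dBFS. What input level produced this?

Before make-up, the level was -16 − 10 = -26 dBFS.
Post-compression overshoot = -26 − (-31) = 5 dB.
Input overshoot = R × output overshoot = 16 dB → input = -31 + 16 = -15 dBFS.

-15 dBFS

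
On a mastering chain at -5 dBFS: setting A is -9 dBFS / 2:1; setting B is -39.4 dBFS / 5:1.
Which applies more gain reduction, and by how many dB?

B, by 25.52 dB

A: GR = 4 − 4/2 = 2 dB.
B: GR = 34.4 − 34.4/5 = 27.52 dB.
B applies 25.52 dB more gain reduction.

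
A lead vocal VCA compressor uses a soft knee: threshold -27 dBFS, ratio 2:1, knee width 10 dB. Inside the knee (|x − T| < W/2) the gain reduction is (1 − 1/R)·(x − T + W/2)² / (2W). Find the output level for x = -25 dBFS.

-26.225 dBFS

x − T + W/2 = -25 − (-27) + 5 = 7.
GR = (1 − 1/2) × 7² / 20 = 0.5 × 49 / 20 = 1.225 dB.
Output = -25 − 1.225 = -26.225 dBFS.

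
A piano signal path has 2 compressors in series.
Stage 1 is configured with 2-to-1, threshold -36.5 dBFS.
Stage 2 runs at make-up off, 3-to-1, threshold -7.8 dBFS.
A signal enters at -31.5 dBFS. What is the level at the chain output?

Stage 1: -31.5 dBFS is 5 dB over -36.5 dBFS; at 2:1 that becomes 2.5 dB over, giving -34 dBFS.
Stage 2: -34 dBFS is at or below the -7.8 dBFS threshold — no compression; output -34 dBFS.

-34 dBFS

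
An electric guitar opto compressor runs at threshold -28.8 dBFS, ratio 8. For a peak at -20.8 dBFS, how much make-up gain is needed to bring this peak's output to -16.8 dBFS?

11 dB

Without make-up, output = threshold + overshoot/8 = -28.8 + 1 = -27.8 dBFS.
Gap to target: 11 dB.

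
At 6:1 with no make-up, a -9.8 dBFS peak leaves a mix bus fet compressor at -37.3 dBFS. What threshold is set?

Gain reduction = -9.8 − (-37.3) = 27.5 dB; output overshoot = GR / (R − 1) = 27.5 / 5 = 5.5 dB.
Threshold = output − output overshoot = -37.3 − 5.5 = -42.8 dBFS.

-42.8 dBFS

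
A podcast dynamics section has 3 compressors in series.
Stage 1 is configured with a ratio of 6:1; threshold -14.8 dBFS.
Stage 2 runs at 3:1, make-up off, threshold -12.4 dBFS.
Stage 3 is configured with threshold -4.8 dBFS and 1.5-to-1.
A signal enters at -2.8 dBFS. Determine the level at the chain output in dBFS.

-12.8 dBFS

Stage 1: -2.8 dBFS is 12 dB over -14.8 dBFS; at 6:1 that becomes 2 dB over, giving -12.8 dBFS.
Stage 2: -12.8 dBFS is at or below the -12.4 dBFS threshold — no compression; output -12.8 dBFS.
Stage 3: -12.8 dBFS ≤ -4.8 dBFS, so stage 3 doesn't engage; output -12.8 dBFS.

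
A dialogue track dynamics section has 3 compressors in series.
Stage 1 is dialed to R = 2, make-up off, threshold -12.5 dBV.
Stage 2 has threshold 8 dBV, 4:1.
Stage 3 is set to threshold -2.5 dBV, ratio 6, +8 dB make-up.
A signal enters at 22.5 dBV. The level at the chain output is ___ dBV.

Stage 1: 22.5 dBV is 35 dB over -12.5 dBV; at 2:1 that becomes 17.5 dB over, giving 5 dBV.
Stage 2: 5 dBV ≤ 8 dBV, so stage 2 doesn't engage; output 5 dBV.
Stage 3: 5 dBV is 7.5 dB over -2.5 dBV; at 6:1 that becomes 1.25 dB over, giving -1.25 dBV; +8 dB make-up → 6.75 dBV.

6.75 dBV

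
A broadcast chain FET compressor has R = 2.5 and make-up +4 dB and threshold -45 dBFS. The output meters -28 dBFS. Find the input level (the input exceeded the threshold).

-12.5 dBFS

Remove make-up: -28 − 4 = -32 dBFS.
That's 13 dB above the -45 dBFS threshold.
Undo the ratio: input overshoot = 13 × 2.5 = 32.5 dB, giving input = -12.5 dBFS.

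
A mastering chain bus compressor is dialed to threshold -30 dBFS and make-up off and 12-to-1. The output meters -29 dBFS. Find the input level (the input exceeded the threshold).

-18 dBFS

That's 1 dB above the -30 dBFS threshold.
Before 12:1 compression the overshoot was 1 × 12 = 12 dB, so input = -30 + 12 = -18 dBFS.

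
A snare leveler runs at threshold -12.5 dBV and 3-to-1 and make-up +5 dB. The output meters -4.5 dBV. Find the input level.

Before make-up, the level was -4.5 − 5 = -9.5 dBV.
Post-compression overshoot = -9.5 − (-12.5) = 3 dB.
Input overshoot = R × output overshoot = 9 dB → input = -12.5 + 9 = -3.5 dBV.

-3.5 dBV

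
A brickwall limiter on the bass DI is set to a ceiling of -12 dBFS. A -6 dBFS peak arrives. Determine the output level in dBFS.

At ∞:1, everything above -12 dBFS is held at the ceiling.

-12 dBFS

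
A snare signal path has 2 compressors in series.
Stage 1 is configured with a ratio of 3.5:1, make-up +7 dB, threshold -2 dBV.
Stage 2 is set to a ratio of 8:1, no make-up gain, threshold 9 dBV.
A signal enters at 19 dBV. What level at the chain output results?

Stage 1: 21 dB above -2 dBV, reduced 3.5:1 to 6 dB above → 4 dBV; +7 dB make-up → 11 dBV.
Stage 2: 11 dBV is 2 dB over 9 dBV; at 8:1 that becomes 0.25 dB over, giving 9.25 dBV.

9.25 dBV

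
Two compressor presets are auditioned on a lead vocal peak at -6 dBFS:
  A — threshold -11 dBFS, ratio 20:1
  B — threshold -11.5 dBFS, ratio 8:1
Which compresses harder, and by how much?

B, by 0.0625 dB

A: overshoot 5 dB → output overshoot 0.25 dB → GR 4.75 dB.
B: overshoot 5.5 dB → output overshoot 0.6875 dB → GR 4.8125 dB.
Difference: 0.0625 dB in favour of B.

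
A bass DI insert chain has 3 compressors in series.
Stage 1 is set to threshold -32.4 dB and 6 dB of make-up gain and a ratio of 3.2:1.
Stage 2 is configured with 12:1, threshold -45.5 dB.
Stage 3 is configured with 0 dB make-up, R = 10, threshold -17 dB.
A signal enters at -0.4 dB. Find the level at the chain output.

Stage 1: 32 dB above -32.4 dB, reduced 3.2:1 to 10 dB above → -22.4 dB; +6 dB make-up → -16.4 dB.
Stage 2: 29.1 dB above -45.5 dB, reduced 12:1 to 2.425 dB above → -43.075 dB.
Stage 3: -43.075 dB ≤ -17 dB, so stage 3 doesn't engage; output -43.075 dB.

-43.075 dB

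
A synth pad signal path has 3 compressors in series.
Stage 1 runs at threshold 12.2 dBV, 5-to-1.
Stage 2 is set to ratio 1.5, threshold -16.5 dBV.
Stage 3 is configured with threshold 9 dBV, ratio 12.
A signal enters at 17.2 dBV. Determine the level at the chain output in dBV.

3.3 dBV

Stage 1: 17.2 dBV is 5 dB over 12.2 dBV; at 5:1 that becomes 1 dB over, giving 13.2 dBV.
Stage 2: overshoot 29.7 dB → 29.7/1.5 = 19.8 dB → 3.3 dBV.
Stage 3: below threshold (3.3 ≤ 9); passes unchanged; output 3.3 dBV.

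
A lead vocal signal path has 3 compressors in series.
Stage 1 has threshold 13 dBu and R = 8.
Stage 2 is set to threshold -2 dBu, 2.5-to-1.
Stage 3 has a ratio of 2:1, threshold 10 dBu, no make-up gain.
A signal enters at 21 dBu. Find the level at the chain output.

4.4 dBu

Stage 1: 8 dB above 13 dBu, reduced 8:1 to 1 dB above → 14 dBu.
Stage 2: overshoot 16 dB → 16/2.5 = 6.4 dB → 4.4 dBu.
Stage 3: below threshold (4.4 ≤ 10); passes unchanged; output 4.4 dBu.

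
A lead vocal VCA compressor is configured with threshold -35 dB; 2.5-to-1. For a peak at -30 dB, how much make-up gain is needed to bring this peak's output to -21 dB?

12 dB

The peak compresses to -35 + 5/2.5 = -33 dB.
To reach -21 dB requires -21 − (-33) = 12 dB of make-up.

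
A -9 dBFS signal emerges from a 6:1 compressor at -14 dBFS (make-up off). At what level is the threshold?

Let T be the threshold. Output overshoot = (input overshoot)/R, so -14 − T = (-9 − T)/6.
6·(-14 − T) = -9 − T → 5·T = -84 − (-9) = -75.
T = -75/5 = -15 dBFS.

-15 dBFS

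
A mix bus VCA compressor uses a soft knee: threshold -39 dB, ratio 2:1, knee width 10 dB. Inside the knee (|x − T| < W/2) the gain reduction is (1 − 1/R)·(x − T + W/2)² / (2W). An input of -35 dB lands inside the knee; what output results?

x − T + W/2 = -35 − (-39) + 5 = 9.
GR = (1 − 1/2) × 9² / 20 = 0.5 × 81 / 20 = 2.025 dB.
Output = -35 − 2.025 = -37.025 dB.

-37.025 dB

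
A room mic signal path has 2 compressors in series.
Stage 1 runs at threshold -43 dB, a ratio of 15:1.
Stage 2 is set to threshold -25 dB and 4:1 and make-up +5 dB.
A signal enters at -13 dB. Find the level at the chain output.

Stage 1: -13 dB is 30 dB over -43 dB; at 15:1 that becomes 2 dB over, giving -41 dB.
Stage 2: -41 dB ≤ -25 dB, so stage 2 doesn't engage; make-up brings it to -36 dB.

-36 dB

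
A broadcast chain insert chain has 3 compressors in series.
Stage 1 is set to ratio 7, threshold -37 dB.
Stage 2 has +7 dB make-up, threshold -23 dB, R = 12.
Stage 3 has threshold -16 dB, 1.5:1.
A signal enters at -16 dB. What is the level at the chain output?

-27 dB

Stage 1: overshoot 21 dB → 21/7 = 3 dB → -34 dB.
Stage 2: -34 dB is at or below the -23 dB threshold — no compression; make-up brings it to -27 dB.
Stage 3: below threshold (-27 ≤ -16); passes unchanged; output -27 dB.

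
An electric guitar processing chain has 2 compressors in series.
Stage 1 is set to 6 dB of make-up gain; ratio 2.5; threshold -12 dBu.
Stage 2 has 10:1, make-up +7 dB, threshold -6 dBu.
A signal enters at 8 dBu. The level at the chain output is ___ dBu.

Stage 1: 20 dB above -12 dBu, reduced 2.5:1 to 8 dB above → -4 dBu; +6 dB make-up → 2 dBu.
Stage 2: 8 dB above -6 dBu, reduced 10:1 to 0.8 dB above → -5.2 dBu; +7 dB make-up → 1.8 dBu.

1.8 dBu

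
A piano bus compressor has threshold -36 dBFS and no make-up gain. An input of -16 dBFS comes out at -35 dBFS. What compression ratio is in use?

Input overshoot = -16 − (-36) = 20 dB; output overshoot = -35 − (-36) = 1 dB.
Ratio = 20 / 1 = 20.

20:1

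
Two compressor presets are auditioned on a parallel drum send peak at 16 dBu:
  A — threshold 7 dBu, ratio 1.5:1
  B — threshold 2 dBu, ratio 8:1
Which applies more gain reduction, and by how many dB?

B, by 9.25 dB

A: overshoot 9 dB → output overshoot 6 dB → GR 3 dB.
B: overshoot 14 dB → output overshoot 1.75 dB → GR 12.25 dB.
B applies 9.25 dB more gain reduction.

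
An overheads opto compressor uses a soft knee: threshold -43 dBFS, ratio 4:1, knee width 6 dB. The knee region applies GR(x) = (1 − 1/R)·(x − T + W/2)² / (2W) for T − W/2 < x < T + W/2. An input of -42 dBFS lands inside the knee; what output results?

-43 dBFS

x − T + W/2 = -42 − (-43) + 3 = 4.
GR = (1 − 1/4) × 4² / 12 = 0.75 × 16 / 12 = 1 dB.
Output = -42 − 1 = -43 dBFS.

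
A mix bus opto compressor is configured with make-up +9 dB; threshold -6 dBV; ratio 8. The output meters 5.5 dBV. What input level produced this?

14 dBV

Before make-up, the level was 5.5 − 9 = -3.5 dBV.
Post-compression overshoot = -3.5 − (-6) = 2.5 dB.
Input overshoot = R × output overshoot = 20 dB → input = -6 + 20 = 14 dBV.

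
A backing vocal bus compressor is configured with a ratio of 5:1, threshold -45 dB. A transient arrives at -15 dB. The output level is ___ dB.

Overshoot: -15 − (-45) = 30 dB.
5:1 compression reduces that to 30/5 = 6 dB over.
So the level is -45 + 6 = -39 dB.

-39 dB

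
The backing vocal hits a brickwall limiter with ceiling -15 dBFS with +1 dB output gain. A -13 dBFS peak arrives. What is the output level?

A brickwall limiter is an ∞:1 compressor: any input above the ceiling is clamped to -15 dBFS.
Output gain then adds 1 dB: -15 + 1 = -14 dBFS.

-14 dBFS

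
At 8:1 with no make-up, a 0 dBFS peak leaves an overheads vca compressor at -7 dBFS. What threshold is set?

-8 dBFS

Gain reduction = 0 − (-7) = 7 dB; output overshoot = GR / (R − 1) = 7 / 7 = 1 dB.
Threshold = output − output overshoot = -7 − 1 = -8 dBFS.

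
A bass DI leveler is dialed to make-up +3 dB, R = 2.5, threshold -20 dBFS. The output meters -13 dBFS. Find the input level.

Before make-up, the level was -13 − 3 = -16 dBFS.
The compressed level sits -16 − (-20) = 4 dB over threshold.
Input overshoot = R × output overshoot = 10 dB → input = -20 + 10 = -10 dBFS.

-10 dBFS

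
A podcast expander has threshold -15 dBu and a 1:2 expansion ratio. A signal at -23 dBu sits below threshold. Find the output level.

-31 dBu

Below threshold, a 1:2 expander applies gain = (2−1)×(T − x) of attenuation.
(2−1) × 8 = 8 dB, so output = -23 − 8 = -31 dBu.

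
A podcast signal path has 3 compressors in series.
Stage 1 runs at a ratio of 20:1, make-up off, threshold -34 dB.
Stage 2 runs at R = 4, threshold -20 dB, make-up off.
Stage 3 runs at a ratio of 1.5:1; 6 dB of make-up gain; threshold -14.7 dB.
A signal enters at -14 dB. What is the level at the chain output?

Stage 1: -14 dB is 20 dB over -34 dB; at 20:1 that becomes 1 dB over, giving -33 dB.
Stage 2: -33 dB is at or below the -20 dB threshold — no compression; output -33 dB.
Stage 3: -33 dB ≤ -14.7 dB, so stage 3 doesn't engage; make-up brings it to -27 dB.

-27 dB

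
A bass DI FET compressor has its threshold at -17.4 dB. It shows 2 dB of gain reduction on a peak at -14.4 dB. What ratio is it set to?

3:1

Input overshoot = -14.4 − (-17.4) = 3 dB.
Output overshoot = 3 − 2 = 1 dB.
Ratio = input overshoot / output overshoot = 3 / 1 = 3.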